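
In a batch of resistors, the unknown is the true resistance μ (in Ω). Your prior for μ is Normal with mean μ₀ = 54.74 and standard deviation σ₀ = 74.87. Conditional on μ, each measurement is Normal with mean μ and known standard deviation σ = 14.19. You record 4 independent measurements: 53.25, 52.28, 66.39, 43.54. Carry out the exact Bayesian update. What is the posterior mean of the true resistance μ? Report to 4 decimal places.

For Normal data with known variance σ², a Normal(μ₀, σ₀²) prior on μ is conjugate. Posterior precision = 1/σ₀² + n/σ²; posterior mean is the precision-weighted average of μ₀ and x̄.
Σxᵢ = 53.25 + 52.28 + 66.39 + 43.54 = 215.46, so n·x̄ = 215.46.
σ₀² = 74.87² = 5605.5169, σ² = 14.19² = 201.3561; σ² + n·σ₀² = 201.3561 + 4·5605.5169 = 22623.4237.
Posterior mean = (μ₀/σ₀² + n·x̄/σ²)/(1/σ₀² + n/σ²) = (σ²·μ₀ + σ₀²·n·x̄)/(σ² + n·σ₀²) = (201.3561·54.74 + 5605.5169·215.46)/22623.4237 = 1218786.904188/22623.4237 = 53.8728.

53.8728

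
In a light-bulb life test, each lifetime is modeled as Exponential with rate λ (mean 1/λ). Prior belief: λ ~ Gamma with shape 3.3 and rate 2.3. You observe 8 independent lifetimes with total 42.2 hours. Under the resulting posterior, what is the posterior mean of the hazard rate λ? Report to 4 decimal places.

0.2539

With a Gamma(shape α, rate β) prior on the exponential rate λ, the posterior after n observations with total T = Σxᵢ is Gamma(α+n, β+T).
Posterior: Gamma(3.3+8, 2.3+42.2) = Gamma(11.3, 44.5).
Posterior mean of λ = α/β = 11.3/44.5 = 0.2539.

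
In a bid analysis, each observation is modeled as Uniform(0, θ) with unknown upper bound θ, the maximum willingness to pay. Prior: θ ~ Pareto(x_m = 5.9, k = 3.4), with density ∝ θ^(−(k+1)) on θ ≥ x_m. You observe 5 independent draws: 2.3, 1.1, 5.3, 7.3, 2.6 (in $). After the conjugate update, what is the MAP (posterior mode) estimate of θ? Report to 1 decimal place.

7.3

A Pareto(scale x_m, shape k) prior on the upper bound θ of Uniform(0, θ) is conjugate: posterior is Pareto(max(x_m, max xᵢ), k + n).
Sample maximum = 7.3; prior scale x_m = 5.9 → posterior scale = max = 7.3.
Posterior shape = 3.4 + 5 = 8.4.
The Pareto density is decreasing on [x_m, ∞), so the mode is x_m = 7.3.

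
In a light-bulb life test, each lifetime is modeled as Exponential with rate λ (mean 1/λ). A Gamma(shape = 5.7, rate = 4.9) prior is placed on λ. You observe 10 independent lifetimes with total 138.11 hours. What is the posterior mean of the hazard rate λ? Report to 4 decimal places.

With a Gamma(shape α, rate β) prior on the exponential rate λ, the posterior after n observations with total T = Σxᵢ is Gamma(α+n, β+T).
Posterior: Gamma(5.7+10, 4.9+138.11) = Gamma(15.7, 143.01).
Posterior mean of λ = α/β = 15.7/143.01 = 0.1098.

0.1098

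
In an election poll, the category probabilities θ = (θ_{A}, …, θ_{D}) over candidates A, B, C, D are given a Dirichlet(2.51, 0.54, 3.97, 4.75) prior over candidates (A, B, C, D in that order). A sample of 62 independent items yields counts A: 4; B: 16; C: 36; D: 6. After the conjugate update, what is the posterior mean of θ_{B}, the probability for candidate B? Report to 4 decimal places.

The Dirichlet prior is conjugate to the Multinomial likelihood: each posterior αⱼ = prior αⱼ + observed count nⱼ.
Posterior concentration: (6.51, 16.54, 39.97, 10.75), total = 73.77.
E[θ_{B}|data] = α_{B}/Σα = 16.54/73.77 = 0.2242.

0.2242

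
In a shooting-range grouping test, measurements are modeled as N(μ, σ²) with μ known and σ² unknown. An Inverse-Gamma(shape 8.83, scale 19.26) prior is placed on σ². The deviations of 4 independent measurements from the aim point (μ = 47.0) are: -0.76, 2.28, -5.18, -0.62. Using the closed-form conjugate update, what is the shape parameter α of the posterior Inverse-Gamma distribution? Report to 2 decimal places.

With known mean μ and an Inverse-Gamma(α, β) prior on σ², the Normal likelihood is conjugate: posterior is Inv-Gamma(α + n/2, β + Σ(xᵢ−μ)²/2).
Σ(xᵢ−μ)² = (-0.76)² + (2.28)² + (-5.18)² + (-0.62)² = 32.9928.
Posterior: Inv-Gamma(8.83 + 4/2, 19.26 + 32.9928/2) = Inv-Gamma(10.83, 35.75640).
Posterior α = 10.83.

10.83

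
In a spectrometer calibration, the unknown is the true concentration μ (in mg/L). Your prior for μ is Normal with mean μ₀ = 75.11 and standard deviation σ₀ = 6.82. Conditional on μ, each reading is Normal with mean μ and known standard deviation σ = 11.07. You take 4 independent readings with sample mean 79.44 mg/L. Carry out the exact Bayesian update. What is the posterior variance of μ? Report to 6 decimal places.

18.470379

For Normal data with known variance σ², a Normal(μ₀, σ₀²) prior on μ is conjugate. Posterior precision = 1/σ₀² + n/σ²; posterior mean is the precision-weighted average of μ₀ and x̄.
σ₀² = 6.82² = 46.5124, σ² = 11.07² = 122.5449; σ² + n·σ₀² = 122.5449 + 4·46.5124 = 308.5945.
Posterior precision = 1/σ₀² + n/σ² = 1/46.5124 + 4/122.5449 = (σ² + n·σ₀²)/(σ₀²σ²) = 308.5945/(46.5124·122.5449); posterior variance σₙ² = σ₀²σ²/(σ² + n·σ₀²) = 46.5124·122.5449/308.5945 = 18.470379.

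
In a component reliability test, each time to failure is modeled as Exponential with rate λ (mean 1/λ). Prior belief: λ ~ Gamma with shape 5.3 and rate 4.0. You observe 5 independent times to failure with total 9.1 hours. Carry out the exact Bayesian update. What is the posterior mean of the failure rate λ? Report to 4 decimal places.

With a Gamma(shape α, rate β) prior on the exponential rate λ, the posterior after n observations with total T = Σxᵢ is Gamma(α+n, β+T).
Posterior: Gamma(5.3+5, 4.0+9.1) = Gamma(10.3, 13.1).
Posterior mean of λ = α/β = 10.3/13.1 = 0.7863.

0.7863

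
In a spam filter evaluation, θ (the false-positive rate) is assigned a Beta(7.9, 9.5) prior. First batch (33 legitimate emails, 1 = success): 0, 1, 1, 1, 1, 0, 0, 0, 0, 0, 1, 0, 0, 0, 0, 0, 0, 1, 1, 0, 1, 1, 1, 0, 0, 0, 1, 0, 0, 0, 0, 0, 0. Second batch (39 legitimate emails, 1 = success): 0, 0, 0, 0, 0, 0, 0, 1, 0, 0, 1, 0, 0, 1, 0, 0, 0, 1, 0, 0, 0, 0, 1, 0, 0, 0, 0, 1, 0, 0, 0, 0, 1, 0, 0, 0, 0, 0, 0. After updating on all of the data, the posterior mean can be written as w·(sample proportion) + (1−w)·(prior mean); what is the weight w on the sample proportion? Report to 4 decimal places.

0.8054

The Beta prior is conjugate to a Binomial/Bernoulli likelihood; the update adds successes to α and failures to β.
Total number of legitimate emails: n = 33 + 39 = 72.
Posterior mean = (α₀+k)/(α₀+β₀+n) = [n/(α₀+β₀+n)]·(k/n) + [(α₀+β₀)/(α₀+β₀+n)]·α₀/(α₀+β₀), so only n and the prior enter the weight.
The weight on the data is w = n/(α₀+β₀+n) = 72/(7.9+9.5+72) = 72/89.4 = 0.8054.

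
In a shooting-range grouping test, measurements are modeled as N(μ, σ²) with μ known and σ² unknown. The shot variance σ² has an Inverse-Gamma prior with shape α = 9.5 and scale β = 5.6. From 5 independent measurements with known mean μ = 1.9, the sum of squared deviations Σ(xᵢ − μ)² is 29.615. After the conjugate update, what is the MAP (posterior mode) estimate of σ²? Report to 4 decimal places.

1.5698

With known mean μ and an Inverse-Gamma(α, β) prior on σ², the Normal likelihood is conjugate: posterior is Inv-Gamma(α + n/2, β + Σ(xᵢ−μ)²/2).
Posterior: Inv-Gamma(9.5 + 5/2, 5.6 + 29.615/2) = Inv-Gamma(12.00, 20.4075).
Mode = β/(α+1) = 20.4075/13.00 = 1.5698.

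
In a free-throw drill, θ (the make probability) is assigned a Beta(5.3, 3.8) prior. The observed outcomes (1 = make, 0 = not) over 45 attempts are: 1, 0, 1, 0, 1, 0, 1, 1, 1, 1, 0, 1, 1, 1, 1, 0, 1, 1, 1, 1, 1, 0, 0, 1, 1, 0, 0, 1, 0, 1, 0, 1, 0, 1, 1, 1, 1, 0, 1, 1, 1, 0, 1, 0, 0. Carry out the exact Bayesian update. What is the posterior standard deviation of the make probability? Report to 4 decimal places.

The Beta prior is conjugate to a Binomial/Bernoulli likelihood; the update adds successes to α and failures to β.
Posterior: Beta(α+k, β+n−k) = Beta(5.3+29, 3.8+16) = Beta(34.3, 19.8).
Var = αβ/((α+β)²(α+β+1)) = 34.3·19.8/(54.1²·55.1) = 0.00421127; SD = √0.00421127 = 0.0649.

0.0649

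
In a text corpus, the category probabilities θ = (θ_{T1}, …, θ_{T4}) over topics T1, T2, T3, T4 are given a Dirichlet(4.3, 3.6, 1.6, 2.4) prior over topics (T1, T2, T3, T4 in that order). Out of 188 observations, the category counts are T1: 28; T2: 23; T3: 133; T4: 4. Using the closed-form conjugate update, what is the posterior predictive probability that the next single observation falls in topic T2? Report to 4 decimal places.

The Dirichlet prior is conjugate to the Multinomial likelihood: each posterior αⱼ = prior αⱼ + observed count nⱼ.
Posterior concentration: (32.3, 26.6, 134.6, 6.4), total = 199.9.
P(next = T2 | data) = α_{T2}/Σα = 0.1331.

0.1331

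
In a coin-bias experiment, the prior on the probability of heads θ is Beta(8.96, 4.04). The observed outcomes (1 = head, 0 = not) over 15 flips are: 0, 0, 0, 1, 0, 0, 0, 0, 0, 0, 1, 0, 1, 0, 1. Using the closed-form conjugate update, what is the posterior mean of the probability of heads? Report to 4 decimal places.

0.4629

The Beta prior is conjugate to a Binomial/Bernoulli likelihood; the update adds successes to α and failures to β.
Posterior: Beta(α+k, β+n−k) = Beta(8.96+4, 4.04+11) = Beta(12.96, 15.04).
Posterior mean = α/(α+β) = 12.96/28.00 = 0.4629.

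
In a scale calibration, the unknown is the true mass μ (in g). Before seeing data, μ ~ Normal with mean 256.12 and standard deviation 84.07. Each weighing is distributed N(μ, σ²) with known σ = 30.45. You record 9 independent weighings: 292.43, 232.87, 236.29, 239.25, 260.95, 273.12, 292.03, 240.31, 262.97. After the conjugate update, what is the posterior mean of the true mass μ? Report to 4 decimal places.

For Normal data with known variance σ², a Normal(μ₀, σ₀²) prior on μ is conjugate. Posterior precision = 1/σ₀² + n/σ²; posterior mean is the precision-weighted average of μ₀ and x̄.
Σxᵢ = 292.43 + 232.87 + 236.29 + 239.25 + 260.95 + 273.12 + 292.03 + 240.31 + 262.97 = 2330.22, so n·x̄ = 2330.22.
σ₀² = 84.07² = 7067.7649, σ² = 30.45² = 927.2025; σ² + n·σ₀² = 927.2025 + 9·7067.7649 = 64537.0866.
Posterior mean = (μ₀/σ₀² + n·x̄/σ²)/(1/σ₀² + n/σ²) = (σ²·μ₀ + σ₀²·n·x̄)/(σ² + n·σ₀²) = (927.2025·256.12 + 7067.7649·2330.22)/64537.0866 = 16706922.229578/64537.0866 = 258.8732.

258.8732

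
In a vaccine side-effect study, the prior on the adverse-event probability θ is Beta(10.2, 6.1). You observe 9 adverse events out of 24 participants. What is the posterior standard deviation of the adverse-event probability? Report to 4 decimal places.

The Beta prior is conjugate to a Binomial/Bernoulli likelihood; the update adds successes to α and failures to β.
Posterior: Beta(α+k, β+n−k) = Beta(10.2+9, 6.1+15) = Beta(19.2, 21.1).
Var = αβ/((α+β)²(α+β+1)) = 19.2·21.1/(40.3²·41.3) = 0.00603981; SD = √0.00603981 = 0.0777.

0.0777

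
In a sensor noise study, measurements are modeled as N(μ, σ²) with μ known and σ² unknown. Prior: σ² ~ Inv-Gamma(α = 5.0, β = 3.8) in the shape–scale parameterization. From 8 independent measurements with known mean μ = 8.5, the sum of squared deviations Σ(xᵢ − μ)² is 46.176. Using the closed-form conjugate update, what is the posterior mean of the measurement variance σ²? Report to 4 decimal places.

3.3610

With known mean μ and an Inverse-Gamma(α, β) prior on σ², the Normal likelihood is conjugate: posterior is Inv-Gamma(α + n/2, β + Σ(xᵢ−μ)²/2).
Posterior: Inv-Gamma(5.0 + 8/2, 3.8 + 46.176/2) = Inv-Gamma(9.00, 26.8880).
E[σ²|data] = β/(α−1) = 26.8880/8.00 = 3.3610.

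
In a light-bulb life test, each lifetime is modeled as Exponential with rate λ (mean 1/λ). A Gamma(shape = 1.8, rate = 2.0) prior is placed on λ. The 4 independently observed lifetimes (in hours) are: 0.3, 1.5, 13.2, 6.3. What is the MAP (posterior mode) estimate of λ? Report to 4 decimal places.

0.2060

With a Gamma(shape α, rate β) prior on the exponential rate λ, the posterior after n observations with total T = Σxᵢ is Gamma(α+n, β+T).
Sum of observations T = 21.3 hours; n = 4.
Posterior: Gamma(1.8+4, 2.0+21.3) = Gamma(5.8, 23.3).
Mode = (α−1)/β = 0.2060.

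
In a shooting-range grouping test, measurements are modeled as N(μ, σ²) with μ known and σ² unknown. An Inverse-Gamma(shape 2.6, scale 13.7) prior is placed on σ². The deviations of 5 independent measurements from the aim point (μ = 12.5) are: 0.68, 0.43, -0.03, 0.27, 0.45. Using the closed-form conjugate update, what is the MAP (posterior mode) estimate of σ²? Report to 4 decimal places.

With known mean μ and an Inverse-Gamma(α, β) prior on σ², the Normal likelihood is conjugate: posterior is Inv-Gamma(α + n/2, β + Σ(xᵢ−μ)²/2).
Σ(xᵢ−μ)² = (0.68)² + (0.43)² + (-0.03)² + (0.27)² + (0.45)² = 0.9236.
Posterior: Inv-Gamma(2.6 + 5/2, 13.7 + 0.9236/2) = Inv-Gamma(5.10, 14.16180).
Mode = β/(α+1) = 14.16180/6.10 = 2.3216.

2.3216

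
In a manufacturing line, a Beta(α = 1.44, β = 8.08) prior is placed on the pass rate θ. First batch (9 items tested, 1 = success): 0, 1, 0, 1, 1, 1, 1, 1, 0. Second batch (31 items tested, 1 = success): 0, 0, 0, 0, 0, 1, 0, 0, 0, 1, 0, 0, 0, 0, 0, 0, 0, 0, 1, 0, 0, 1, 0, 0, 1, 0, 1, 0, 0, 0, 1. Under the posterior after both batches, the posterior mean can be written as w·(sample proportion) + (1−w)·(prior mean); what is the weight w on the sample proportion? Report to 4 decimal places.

0.8078

The Beta prior is conjugate to a Binomial/Bernoulli likelihood; the update adds successes to α and failures to β.
Total number of items tested: n = 9 + 31 = 40.
Posterior mean = (α₀+k)/(α₀+β₀+n) = [n/(α₀+β₀+n)]·(k/n) + [(α₀+β₀)/(α₀+β₀+n)]·α₀/(α₀+β₀), so only n and the prior enter the weight.
The weight on the data is w = n/(α₀+β₀+n) = 40/(1.44+8.08+40) = 40/49.52 = 0.8078.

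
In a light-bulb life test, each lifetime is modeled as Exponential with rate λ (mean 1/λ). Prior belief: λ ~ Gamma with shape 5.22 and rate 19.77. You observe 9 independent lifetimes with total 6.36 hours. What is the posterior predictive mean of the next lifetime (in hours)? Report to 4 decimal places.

1.9766

With a Gamma(shape α, rate β) prior on the exponential rate λ, the posterior after n observations with total T = Σxᵢ is Gamma(α+n, β+T).
Posterior: Gamma(5.22+9, 19.77+6.36) = Gamma(14.22, 26.13).
The predictive distribution for the next observation is Lomax; its mean is β/(α−1) = 26.13/13.22 = 1.9766.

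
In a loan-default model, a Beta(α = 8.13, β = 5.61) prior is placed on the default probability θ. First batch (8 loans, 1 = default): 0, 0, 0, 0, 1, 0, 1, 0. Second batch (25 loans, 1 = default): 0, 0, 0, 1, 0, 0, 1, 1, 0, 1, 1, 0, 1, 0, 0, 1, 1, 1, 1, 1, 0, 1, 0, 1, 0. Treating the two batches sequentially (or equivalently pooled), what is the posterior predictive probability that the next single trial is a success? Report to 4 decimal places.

0.4949

The Beta prior is conjugate to a Binomial/Bernoulli likelihood; the update adds successes to α and failures to β.
After batch 1: Beta(8.13+2, 5.61+6) = Beta(10.13, 11.61).
After batch 2: Beta(10.13+13, 11.61+12) = Beta(23.13, 23.61).
For a single future Bernoulli trial, P(success | data) = α/(α+β) = 0.4949.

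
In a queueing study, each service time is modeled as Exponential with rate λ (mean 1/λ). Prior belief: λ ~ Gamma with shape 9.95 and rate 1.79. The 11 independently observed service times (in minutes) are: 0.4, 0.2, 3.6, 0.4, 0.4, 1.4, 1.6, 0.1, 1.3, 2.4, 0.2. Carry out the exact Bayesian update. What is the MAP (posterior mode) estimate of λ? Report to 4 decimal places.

1.4467

With a Gamma(shape α, rate β) prior on the exponential rate λ, the posterior after n observations with total T = Σxᵢ is Gamma(α+n, β+T).
Sum of observations T = 12.0 minutes; n = 11.
Posterior: Gamma(9.95+11, 1.79+12.0) = Gamma(20.95, 13.79).
Mode = (α−1)/β = 1.4467.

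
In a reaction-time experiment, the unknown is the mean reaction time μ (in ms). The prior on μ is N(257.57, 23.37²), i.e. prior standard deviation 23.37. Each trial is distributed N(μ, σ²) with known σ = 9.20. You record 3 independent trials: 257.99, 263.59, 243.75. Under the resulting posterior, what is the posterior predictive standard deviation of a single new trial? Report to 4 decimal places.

10.5578

For Normal data with known variance σ², a Normal(μ₀, σ₀²) prior on μ is conjugate. Posterior precision = 1/σ₀² + n/σ²; posterior mean is the precision-weighted average of μ₀ and x̄.
σ₀² = 23.37² = 546.1569, σ² = 9.20² = 84.64; σ² + n·σ₀² = 84.64 + 3·546.1569 = 1723.1107.
Posterior precision = 1/σ₀² + n/σ² = 1/546.1569 + 3/84.64 = (σ² + n·σ₀²)/(σ₀²σ²) = 1723.1107/(546.1569·84.64); posterior variance σₙ² = σ₀²σ²/(σ² + n·σ₀²) = 546.1569·84.64/1723.1107 = 26.827481.
Predictive variance for one new observation = σₙ² + σ² = 546.1569·84.64/1723.1107 + 84.64 = σ²·(σ₀² + 1723.1107)/1723.1107 = 84.64·2269.2676/1723.1107 = 111.467481; SD = √(84.64·2269.2676/1723.1107) = 10.5578.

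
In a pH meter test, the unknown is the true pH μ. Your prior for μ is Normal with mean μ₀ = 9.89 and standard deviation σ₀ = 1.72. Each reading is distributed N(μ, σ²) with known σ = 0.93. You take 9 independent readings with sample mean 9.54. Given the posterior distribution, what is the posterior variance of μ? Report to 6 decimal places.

0.093077

For Normal data with known variance σ², a Normal(μ₀, σ₀²) prior on μ is conjugate. Posterior precision = 1/σ₀² + n/σ²; posterior mean is the precision-weighted average of μ₀ and x̄.
σ₀² = 1.72² = 2.9584, σ² = 0.93² = 0.8649; σ² + n·σ₀² = 0.8649 + 9·2.9584 = 27.4905.
Posterior precision = 1/σ₀² + n/σ² = 1/2.9584 + 9/0.8649 = (σ² + n·σ₀²)/(σ₀²σ²) = 27.4905/(2.9584·0.8649); posterior variance σₙ² = σ₀²σ²/(σ² + n·σ₀²) = 2.9584·0.8649/27.4905 = 0.093077.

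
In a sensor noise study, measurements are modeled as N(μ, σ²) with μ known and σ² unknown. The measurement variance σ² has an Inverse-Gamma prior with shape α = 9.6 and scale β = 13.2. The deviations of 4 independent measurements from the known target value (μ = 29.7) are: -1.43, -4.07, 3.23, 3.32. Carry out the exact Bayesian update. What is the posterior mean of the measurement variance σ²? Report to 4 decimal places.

With known mean μ and an Inverse-Gamma(α, β) prior on σ², the Normal likelihood is conjugate: posterior is Inv-Gamma(α + n/2, β + Σ(xᵢ−μ)²/2).
Σ(xᵢ−μ)² = (-1.43)² + (-4.07)² + (3.23)² + (3.32)² = 40.0651.
Posterior: Inv-Gamma(9.6 + 4/2, 13.2 + 40.0651/2) = Inv-Gamma(11.60, 33.23255).
E[σ²|data] = β/(α−1) = 33.23255/10.60 = 3.1351.

3.1351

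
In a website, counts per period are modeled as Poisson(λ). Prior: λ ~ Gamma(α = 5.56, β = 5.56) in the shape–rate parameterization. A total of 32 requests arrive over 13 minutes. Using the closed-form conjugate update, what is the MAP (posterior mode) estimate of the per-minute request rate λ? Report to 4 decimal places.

1.9698

With a Gamma(shape α, rate β) prior, the Poisson likelihood is conjugate: the posterior is Gamma(α + ΣXᵢ, β + n).
Posterior: Gamma(α+S, β+n) = Gamma(5.56+32, 5.56+13) = Gamma(37.56, 18.56).
Mode of Gamma(α,β) for α≥1 is (α−1)/β = 36.56/18.56 = 1.9698.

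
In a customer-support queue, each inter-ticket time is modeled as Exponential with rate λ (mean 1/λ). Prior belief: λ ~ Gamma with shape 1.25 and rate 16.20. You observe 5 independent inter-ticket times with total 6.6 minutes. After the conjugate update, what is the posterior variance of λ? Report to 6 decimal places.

0.012023

With a Gamma(shape α, rate β) prior on the exponential rate λ, the posterior after n observations with total T = Σxᵢ is Gamma(α+n, β+T).
Posterior: Gamma(1.25+5, 16.20+6.6) = Gamma(6.25, 22.80).
Var = α/β² = 0.012023.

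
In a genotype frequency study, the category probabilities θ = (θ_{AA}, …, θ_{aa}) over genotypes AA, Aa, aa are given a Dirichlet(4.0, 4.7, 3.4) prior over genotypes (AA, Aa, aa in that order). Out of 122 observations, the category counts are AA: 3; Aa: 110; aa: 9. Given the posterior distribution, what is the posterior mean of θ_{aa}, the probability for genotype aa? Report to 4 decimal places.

The Dirichlet prior is conjugate to the Multinomial likelihood: each posterior αⱼ = prior αⱼ + observed count nⱼ.
Posterior concentration: (7.0, 114.7, 12.4), total = 134.1.
E[θ_{aa}|data] = α_{aa}/Σα = 12.4/134.1 = 0.0925.

0.0925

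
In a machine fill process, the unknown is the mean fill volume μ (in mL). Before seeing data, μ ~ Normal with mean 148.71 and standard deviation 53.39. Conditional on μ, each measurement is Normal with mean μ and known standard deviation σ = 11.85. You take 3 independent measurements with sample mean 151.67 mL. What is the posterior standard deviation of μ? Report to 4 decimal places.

For Normal data with known variance σ², a Normal(μ₀, σ₀²) prior on μ is conjugate. Posterior precision = 1/σ₀² + n/σ²; posterior mean is the precision-weighted average of μ₀ and x̄.
σ₀² = 53.39² = 2850.4921, σ² = 11.85² = 140.4225; σ² + n·σ₀² = 140.4225 + 3·2850.4921 = 8691.8988.
Posterior precision = 1/σ₀² + n/σ² = 1/2850.4921 + 3/140.4225 = (σ² + n·σ₀²)/(σ₀²σ²) = 8691.8988/(2850.4921·140.4225); posterior variance σₙ² = σ₀²σ²/(σ² + n·σ₀²) = 2850.4921·140.4225/8691.8988 = 46.051299.
Posterior SD = √σₙ² = √(2850.4921·140.4225/8691.8988) = 6.7861.

6.7861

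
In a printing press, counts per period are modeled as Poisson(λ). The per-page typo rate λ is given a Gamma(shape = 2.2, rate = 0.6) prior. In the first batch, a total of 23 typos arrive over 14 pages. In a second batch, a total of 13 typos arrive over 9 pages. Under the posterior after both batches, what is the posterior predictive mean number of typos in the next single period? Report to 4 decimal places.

1.6186

With a Gamma(shape α, rate β) prior, the Poisson likelihood is conjugate: the posterior is Gamma(α + ΣXᵢ, β + n).
After batch 1: Gamma(α+S, β+n) = Gamma(2.2+23, 0.6+14) = Gamma(25.2, 14.6).
After batch 2: Gamma(α+S, β+n) = Gamma(25.2+13, 14.6+9) = Gamma(38.2, 23.6).
The predictive distribution for one future period is NegBinom with mean α/β = 1.6186.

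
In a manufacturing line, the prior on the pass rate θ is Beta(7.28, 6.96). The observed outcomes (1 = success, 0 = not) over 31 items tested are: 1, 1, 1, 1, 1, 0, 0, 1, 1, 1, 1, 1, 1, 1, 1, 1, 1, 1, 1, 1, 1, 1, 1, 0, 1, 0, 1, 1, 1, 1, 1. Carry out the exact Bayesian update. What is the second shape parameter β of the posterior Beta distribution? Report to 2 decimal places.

The Beta prior is conjugate to a Binomial/Bernoulli likelihood; the update adds successes to α and failures to β.
Posterior: Beta(α+k, β+n−k) = Beta(7.28+27, 6.96+4) = Beta(34.28, 10.96).
Posterior β = 10.96.

10.96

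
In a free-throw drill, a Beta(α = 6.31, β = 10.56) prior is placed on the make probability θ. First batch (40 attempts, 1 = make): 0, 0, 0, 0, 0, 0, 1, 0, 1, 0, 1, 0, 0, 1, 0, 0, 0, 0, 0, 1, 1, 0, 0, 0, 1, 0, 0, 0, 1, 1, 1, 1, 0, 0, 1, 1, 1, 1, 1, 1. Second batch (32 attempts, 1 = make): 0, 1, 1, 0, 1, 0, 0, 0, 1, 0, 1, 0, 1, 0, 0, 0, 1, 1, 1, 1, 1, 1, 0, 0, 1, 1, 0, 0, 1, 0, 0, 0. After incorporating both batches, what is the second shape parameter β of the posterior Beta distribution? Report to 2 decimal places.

The Beta prior is conjugate to a Binomial/Bernoulli likelihood; the update adds successes to α and failures to β.
After batch 1: Beta(6.31+17, 10.56+23) = Beta(23.31, 33.56).
After batch 2: Beta(23.31+15, 33.56+17) = Beta(38.31, 50.56).
Posterior β = 50.56.

50.56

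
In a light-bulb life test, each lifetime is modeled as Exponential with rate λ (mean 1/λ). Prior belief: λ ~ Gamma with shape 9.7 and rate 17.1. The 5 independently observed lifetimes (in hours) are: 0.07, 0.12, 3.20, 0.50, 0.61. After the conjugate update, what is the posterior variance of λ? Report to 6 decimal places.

0.031507

With a Gamma(shape α, rate β) prior on the exponential rate λ, the posterior after n observations with total T = Σxᵢ is Gamma(α+n, β+T).
Sum of observations T = 4.50 hours; n = 5.
Posterior: Gamma(9.7+5, 17.1+4.50) = Gamma(14.7, 21.60).
Var = α/β² = 0.031507.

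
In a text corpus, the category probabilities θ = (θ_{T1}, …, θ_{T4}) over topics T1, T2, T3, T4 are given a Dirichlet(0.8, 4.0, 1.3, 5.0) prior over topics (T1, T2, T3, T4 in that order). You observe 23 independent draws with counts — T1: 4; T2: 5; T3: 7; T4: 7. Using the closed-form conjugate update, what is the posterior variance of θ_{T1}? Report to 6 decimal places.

The Dirichlet prior is conjugate to the Multinomial likelihood: each posterior αⱼ = prior αⱼ + observed count nⱼ.
Posterior concentration: (4.8, 9.0, 8.3, 12.0), total = 34.1.
Var[θ_j] = α_j(Σα−α_j)/((Σα)²(Σα+1)) = 4.8·29.3/(34.1²·35.1) = 0.003446.

0.003446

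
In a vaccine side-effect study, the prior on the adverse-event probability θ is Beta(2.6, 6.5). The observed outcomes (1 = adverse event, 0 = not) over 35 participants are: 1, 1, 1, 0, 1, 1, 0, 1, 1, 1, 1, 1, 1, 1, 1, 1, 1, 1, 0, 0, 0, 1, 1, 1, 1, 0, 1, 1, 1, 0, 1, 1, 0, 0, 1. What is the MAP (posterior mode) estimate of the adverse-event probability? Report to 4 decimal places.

0.6556

The Beta prior is conjugate to a Binomial/Bernoulli likelihood; the update adds successes to α and failures to β.
Posterior: Beta(α+k, β+n−k) = Beta(2.6+26, 6.5+9) = Beta(28.6, 15.5).
Mode of Beta(a,b) for a,b>1 is (a−1)/(a+b−2) = 27.6/42.1 = 0.6556.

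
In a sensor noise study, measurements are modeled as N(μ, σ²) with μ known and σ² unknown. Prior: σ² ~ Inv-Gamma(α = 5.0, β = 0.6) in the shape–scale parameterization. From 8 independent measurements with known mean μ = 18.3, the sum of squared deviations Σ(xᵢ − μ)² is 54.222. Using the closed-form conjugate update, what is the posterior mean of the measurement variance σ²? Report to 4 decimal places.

3.4639

With known mean μ and an Inverse-Gamma(α, β) prior on σ², the Normal likelihood is conjugate: posterior is Inv-Gamma(α + n/2, β + Σ(xᵢ−μ)²/2).
Posterior: Inv-Gamma(5.0 + 8/2, 0.6 + 54.222/2) = Inv-Gamma(9.00, 27.7110).
E[σ²|data] = β/(α−1) = 27.7110/8.00 = 3.4639.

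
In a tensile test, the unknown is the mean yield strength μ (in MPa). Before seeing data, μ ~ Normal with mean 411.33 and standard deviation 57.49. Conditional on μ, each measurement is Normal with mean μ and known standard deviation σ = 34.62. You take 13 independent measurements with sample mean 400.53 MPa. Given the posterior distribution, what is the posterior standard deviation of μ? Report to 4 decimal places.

For Normal data with known variance σ², a Normal(μ₀, σ₀²) prior on μ is conjugate. Posterior precision = 1/σ₀² + n/σ²; posterior mean is the precision-weighted average of μ₀ and x̄.
σ₀² = 57.49² = 3305.1001, σ² = 34.62² = 1198.5444; σ² + n·σ₀² = 1198.5444 + 13·3305.1001 = 44164.8457.
Posterior precision = 1/σ₀² + n/σ² = 1/3305.1001 + 13/1198.5444 = (σ² + n·σ₀²)/(σ₀²σ²) = 44164.8457/(3305.1001·1198.5444); posterior variance σₙ² = σ₀²σ²/(σ² + n·σ₀²) = 3305.1001·1198.5444/44164.8457 = 89.693718.
Posterior SD = √σₙ² = √(3305.1001·1198.5444/44164.8457) = 9.4707.

9.4707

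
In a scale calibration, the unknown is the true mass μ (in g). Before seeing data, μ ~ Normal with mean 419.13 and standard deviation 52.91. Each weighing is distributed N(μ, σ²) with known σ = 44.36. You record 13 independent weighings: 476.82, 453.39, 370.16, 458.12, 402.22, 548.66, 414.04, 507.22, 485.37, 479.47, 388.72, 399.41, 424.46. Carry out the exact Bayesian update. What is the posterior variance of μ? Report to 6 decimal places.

For Normal data with known variance σ², a Normal(μ₀, σ₀²) prior on μ is conjugate. Posterior precision = 1/σ₀² + n/σ²; posterior mean is the precision-weighted average of μ₀ and x̄.
σ₀² = 52.91² = 2799.4681, σ² = 44.36² = 1967.8096; σ² + n·σ₀² = 1967.8096 + 13·2799.4681 = 38360.8949.
Posterior precision = 1/σ₀² + n/σ² = 1/2799.4681 + 13/1967.8096 = (σ² + n·σ₀²)/(σ₀²σ²) = 38360.8949/(2799.4681·1967.8096); posterior variance σₙ² = σ₀²σ²/(σ² + n·σ₀²) = 2799.4681·1967.8096/38360.8949 = 143.605101.

143.605101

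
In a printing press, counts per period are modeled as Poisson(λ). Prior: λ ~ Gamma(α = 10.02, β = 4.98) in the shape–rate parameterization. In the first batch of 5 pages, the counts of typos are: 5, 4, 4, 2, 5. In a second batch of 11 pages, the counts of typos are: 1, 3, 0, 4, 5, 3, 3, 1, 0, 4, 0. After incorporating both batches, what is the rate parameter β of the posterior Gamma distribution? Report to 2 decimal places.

With a Gamma(shape α, rate β) prior, the Poisson likelihood is conjugate: the posterior is Gamma(α + ΣXᵢ, β + n).
Batch 1: sum of counts S = 20 over n = 5 pages.
After batch 1: Gamma(α+S, β+n) = Gamma(10.02+20, 4.98+5) = Gamma(30.02, 9.98).
Batch 2: sum of counts S = 24 over n = 11 pages.
After batch 2: Gamma(α+S, β+n) = Gamma(30.02+24, 9.98+11) = Gamma(54.02, 20.98).
Posterior β = 20.98.

20.98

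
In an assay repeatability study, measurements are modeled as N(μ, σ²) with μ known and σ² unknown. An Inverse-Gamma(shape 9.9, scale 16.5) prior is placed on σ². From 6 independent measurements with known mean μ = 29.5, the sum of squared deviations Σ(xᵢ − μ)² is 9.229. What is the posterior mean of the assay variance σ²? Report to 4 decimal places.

With known mean μ and an Inverse-Gamma(α, β) prior on σ², the Normal likelihood is conjugate: posterior is Inv-Gamma(α + n/2, β + Σ(xᵢ−μ)²/2).
Posterior: Inv-Gamma(9.9 + 6/2, 16.5 + 9.229/2) = Inv-Gamma(12.90, 21.1145).
E[σ²|data] = β/(α−1) = 21.1145/11.90 = 1.7743.

1.7743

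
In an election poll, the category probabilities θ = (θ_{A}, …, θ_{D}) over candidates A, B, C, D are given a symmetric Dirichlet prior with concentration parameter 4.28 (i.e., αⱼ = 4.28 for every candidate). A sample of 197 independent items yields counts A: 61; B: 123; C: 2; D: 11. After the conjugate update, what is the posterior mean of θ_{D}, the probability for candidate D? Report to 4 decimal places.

0.0714

The Dirichlet prior is conjugate to the Multinomial likelihood: each posterior αⱼ = prior αⱼ + observed count nⱼ.
Posterior concentration: (65.28, 127.28, 6.28, 15.28), total = 214.12.
E[θ_{D}|data] = α_{D}/Σα = 15.28/214.12 = 0.0714.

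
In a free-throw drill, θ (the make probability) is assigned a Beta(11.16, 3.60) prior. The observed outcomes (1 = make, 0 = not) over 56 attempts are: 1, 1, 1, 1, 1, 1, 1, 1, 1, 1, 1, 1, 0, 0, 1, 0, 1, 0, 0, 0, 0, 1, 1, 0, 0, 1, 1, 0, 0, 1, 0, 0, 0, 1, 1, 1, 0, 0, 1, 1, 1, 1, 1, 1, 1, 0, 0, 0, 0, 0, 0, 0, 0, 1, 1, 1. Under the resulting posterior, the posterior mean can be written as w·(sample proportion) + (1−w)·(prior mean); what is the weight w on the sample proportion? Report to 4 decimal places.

The Beta prior is conjugate to a Binomial/Bernoulli likelihood; the update adds successes to α and failures to β.
Posterior mean = (α₀+k)/(α₀+β₀+n) = [n/(α₀+β₀+n)]·(k/n) + [(α₀+β₀)/(α₀+β₀+n)]·α₀/(α₀+β₀), so only n and the prior enter the weight.
The weight on the data is w = n/(α₀+β₀+n) = 56/(11.16+3.60+56) = 56/70.76 = 0.7914.

0.7914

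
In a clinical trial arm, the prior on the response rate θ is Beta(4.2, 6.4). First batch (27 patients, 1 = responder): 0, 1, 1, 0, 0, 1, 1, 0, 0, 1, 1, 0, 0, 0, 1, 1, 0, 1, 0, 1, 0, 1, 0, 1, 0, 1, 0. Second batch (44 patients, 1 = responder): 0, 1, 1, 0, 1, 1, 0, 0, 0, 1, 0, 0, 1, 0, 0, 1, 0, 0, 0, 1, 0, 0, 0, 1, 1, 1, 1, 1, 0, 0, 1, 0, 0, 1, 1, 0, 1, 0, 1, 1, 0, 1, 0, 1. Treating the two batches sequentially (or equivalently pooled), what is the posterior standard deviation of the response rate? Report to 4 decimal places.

0.0549

The Beta prior is conjugate to a Binomial/Bernoulli likelihood; the update adds successes to α and failures to β.
After batch 1: Beta(4.2+13, 6.4+14) = Beta(17.2, 20.4).
After batch 2: Beta(17.2+21, 20.4+23) = Beta(38.2, 43.4).
Var = αβ/((α+β)²(α+β+1)) = 38.2·43.4/(81.6²·82.6) = 0.00301434; SD = √0.00301434 = 0.0549.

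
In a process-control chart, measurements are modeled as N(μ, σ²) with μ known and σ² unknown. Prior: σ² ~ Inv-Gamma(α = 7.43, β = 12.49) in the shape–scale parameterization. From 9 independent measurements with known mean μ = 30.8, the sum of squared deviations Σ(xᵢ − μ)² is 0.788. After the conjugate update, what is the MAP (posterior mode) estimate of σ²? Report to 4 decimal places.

With known mean μ and an Inverse-Gamma(α, β) prior on σ², the Normal likelihood is conjugate: posterior is Inv-Gamma(α + n/2, β + Σ(xᵢ−μ)²/2).
Posterior: Inv-Gamma(7.43 + 9/2, 12.49 + 0.788/2) = Inv-Gamma(11.93, 12.8840).
Mode = β/(α+1) = 12.8840/12.93 = 0.9964.

0.9964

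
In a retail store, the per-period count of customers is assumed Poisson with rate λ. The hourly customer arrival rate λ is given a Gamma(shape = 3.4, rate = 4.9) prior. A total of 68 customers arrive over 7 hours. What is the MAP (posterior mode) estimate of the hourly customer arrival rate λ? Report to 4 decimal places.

5.9160

With a Gamma(shape α, rate β) prior, the Poisson likelihood is conjugate: the posterior is Gamma(α + ΣXᵢ, β + n).
Posterior: Gamma(α+S, β+n) = Gamma(3.4+68, 4.9+7) = Gamma(71.4, 11.9).
Mode of Gamma(α,β) for α≥1 is (α−1)/β = 70.4/11.9 = 5.9160.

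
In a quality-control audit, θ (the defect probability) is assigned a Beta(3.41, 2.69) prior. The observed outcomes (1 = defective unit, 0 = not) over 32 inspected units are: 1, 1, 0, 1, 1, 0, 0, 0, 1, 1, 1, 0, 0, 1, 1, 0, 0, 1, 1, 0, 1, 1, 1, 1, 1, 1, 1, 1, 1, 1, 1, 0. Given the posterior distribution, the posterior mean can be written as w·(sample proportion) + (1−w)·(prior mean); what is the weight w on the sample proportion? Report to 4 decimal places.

0.8399

The Beta prior is conjugate to a Binomial/Bernoulli likelihood; the update adds successes to α and failures to β.
Posterior mean = (α₀+k)/(α₀+β₀+n) = [n/(α₀+β₀+n)]·(k/n) + [(α₀+β₀)/(α₀+β₀+n)]·α₀/(α₀+β₀), so only n and the prior enter the weight.
The weight on the data is w = n/(α₀+β₀+n) = 32/(3.41+2.69+32) = 32/38.10 = 0.8399.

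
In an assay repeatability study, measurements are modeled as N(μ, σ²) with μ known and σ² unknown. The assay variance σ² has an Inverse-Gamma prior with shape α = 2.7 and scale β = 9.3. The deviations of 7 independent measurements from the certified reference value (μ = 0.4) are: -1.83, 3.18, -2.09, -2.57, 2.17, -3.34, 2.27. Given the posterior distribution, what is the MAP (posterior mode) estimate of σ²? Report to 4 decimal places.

With known mean μ and an Inverse-Gamma(α, β) prior on σ², the Normal likelihood is conjugate: posterior is Inv-Gamma(α + n/2, β + Σ(xᵢ−μ)²/2).
Σ(xᵢ−μ)² = (-1.83)² + (3.18)² + (-2.09)² + (-2.57)² + (2.17)² + (-3.34)² + (2.27)² = 45.4517.
Posterior: Inv-Gamma(2.7 + 7/2, 9.3 + 45.4517/2) = Inv-Gamma(6.20, 32.02585).
Mode = β/(α+1) = 32.02585/7.20 = 4.4480.

4.4480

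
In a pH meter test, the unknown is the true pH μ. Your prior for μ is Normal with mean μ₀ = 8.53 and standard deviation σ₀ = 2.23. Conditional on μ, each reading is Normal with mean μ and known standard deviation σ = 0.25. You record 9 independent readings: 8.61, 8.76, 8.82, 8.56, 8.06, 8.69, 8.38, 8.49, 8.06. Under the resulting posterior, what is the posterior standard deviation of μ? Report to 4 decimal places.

For Normal data with known variance σ², a Normal(μ₀, σ₀²) prior on μ is conjugate. Posterior precision = 1/σ₀² + n/σ²; posterior mean is the precision-weighted average of μ₀ and x̄.
σ₀² = 2.23² = 4.9729, σ² = 0.25² = 0.0625; σ² + n·σ₀² = 0.0625 + 9·4.9729 = 44.8186.
Posterior precision = 1/σ₀² + n/σ² = 1/4.9729 + 9/0.0625 = (σ² + n·σ₀²)/(σ₀²σ²) = 44.8186/(4.9729·0.0625); posterior variance σₙ² = σ₀²σ²/(σ² + n·σ₀²) = 4.9729·0.0625/44.8186 = 0.006935.
Posterior SD = √σₙ² = √(4.9729·0.0625/44.8186) = 0.0833.

0.0833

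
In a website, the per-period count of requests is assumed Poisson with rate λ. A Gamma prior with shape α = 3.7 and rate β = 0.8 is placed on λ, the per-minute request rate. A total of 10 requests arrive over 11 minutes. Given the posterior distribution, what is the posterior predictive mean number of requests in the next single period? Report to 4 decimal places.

1.1610

With a Gamma(shape α, rate β) prior, the Poisson likelihood is conjugate: the posterior is Gamma(α + ΣXᵢ, β + n).
Posterior: Gamma(α+S, β+n) = Gamma(3.7+10, 0.8+11) = Gamma(13.7, 11.8).
The predictive distribution for one future period is NegBinom with mean α/β = 1.1610.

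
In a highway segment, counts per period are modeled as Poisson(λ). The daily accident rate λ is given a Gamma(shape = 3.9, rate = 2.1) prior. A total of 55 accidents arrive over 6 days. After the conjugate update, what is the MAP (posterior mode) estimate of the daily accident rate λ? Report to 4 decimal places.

With a Gamma(shape α, rate β) prior, the Poisson likelihood is conjugate: the posterior is Gamma(α + ΣXᵢ, β + n).
Posterior: Gamma(α+S, β+n) = Gamma(3.9+55, 2.1+6) = Gamma(58.9, 8.1).
Mode of Gamma(α,β) for α≥1 is (α−1)/β = 57.9/8.1 = 7.1481.

7.1481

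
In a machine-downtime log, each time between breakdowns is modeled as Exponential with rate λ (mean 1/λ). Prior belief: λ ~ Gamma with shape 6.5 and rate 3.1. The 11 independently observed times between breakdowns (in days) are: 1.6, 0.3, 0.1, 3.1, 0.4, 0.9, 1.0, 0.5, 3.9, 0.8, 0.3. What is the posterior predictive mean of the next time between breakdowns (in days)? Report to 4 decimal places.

With a Gamma(shape α, rate β) prior on the exponential rate λ, the posterior after n observations with total T = Σxᵢ is Gamma(α+n, β+T).
Sum of observations T = 12.9 days; n = 11.
Posterior: Gamma(6.5+11, 3.1+12.9) = Gamma(17.5, 16.0).
The predictive distribution for the next observation is Lomax; its mean is β/(α−1) = 16.0/16.5 = 0.9697.

0.9697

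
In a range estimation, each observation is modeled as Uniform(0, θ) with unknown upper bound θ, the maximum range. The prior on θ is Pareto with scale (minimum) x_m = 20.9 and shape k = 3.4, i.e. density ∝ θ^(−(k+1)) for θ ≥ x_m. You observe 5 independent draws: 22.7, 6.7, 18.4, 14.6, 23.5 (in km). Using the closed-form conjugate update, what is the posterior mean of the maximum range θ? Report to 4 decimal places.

A Pareto(scale x_m, shape k) prior on the upper bound θ of Uniform(0, θ) is conjugate: posterior is Pareto(max(x_m, max xᵢ), k + n).
Sample maximum = 23.5; prior scale x_m = 20.9 → posterior scale = max = 23.5.
Posterior shape = 3.4 + 5 = 8.4.
E[θ|data] = k·x_m/(k−1) = 8.4·23.5/7.4 = 26.6757.

26.6757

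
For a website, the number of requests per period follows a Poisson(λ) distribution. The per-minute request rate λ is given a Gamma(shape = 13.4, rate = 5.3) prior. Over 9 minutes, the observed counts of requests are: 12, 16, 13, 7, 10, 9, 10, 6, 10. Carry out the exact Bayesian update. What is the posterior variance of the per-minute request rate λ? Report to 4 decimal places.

With a Gamma(shape α, rate β) prior, the Poisson likelihood is conjugate: the posterior is Gamma(α + ΣXᵢ, β + n).
Sum of counts S = 93 over n = 9 minutes.
Posterior: Gamma(α+S, β+n) = Gamma(13.4+93, 5.3+9) = Gamma(106.4, 14.3).
Var = α/β² = 106.4/14.3² = 0.5203.

0.5203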